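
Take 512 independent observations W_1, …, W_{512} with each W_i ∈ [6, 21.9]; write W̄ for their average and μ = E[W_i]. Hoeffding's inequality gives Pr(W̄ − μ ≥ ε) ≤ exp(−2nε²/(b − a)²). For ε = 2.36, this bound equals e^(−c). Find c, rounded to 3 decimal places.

22.560

c = 2nε²/(b − a)² = 2·512·2.36² / 15.9² = 22.5595.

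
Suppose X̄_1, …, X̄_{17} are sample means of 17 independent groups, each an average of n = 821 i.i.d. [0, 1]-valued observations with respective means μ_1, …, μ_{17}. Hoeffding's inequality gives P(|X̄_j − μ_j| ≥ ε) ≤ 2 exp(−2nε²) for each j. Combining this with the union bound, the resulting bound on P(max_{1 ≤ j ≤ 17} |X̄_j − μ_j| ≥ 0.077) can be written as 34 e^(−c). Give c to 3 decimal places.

Union bound over the 17 events: P(max_{1 ≤ j ≤ 17} |X̄_j − μ_j| ≥ 0.077) ≤ 17·2·exp(−2nε²) = 34 exp(−2·821·0.077²).
So c = 2·821·0.077² = 9.7354.

9.735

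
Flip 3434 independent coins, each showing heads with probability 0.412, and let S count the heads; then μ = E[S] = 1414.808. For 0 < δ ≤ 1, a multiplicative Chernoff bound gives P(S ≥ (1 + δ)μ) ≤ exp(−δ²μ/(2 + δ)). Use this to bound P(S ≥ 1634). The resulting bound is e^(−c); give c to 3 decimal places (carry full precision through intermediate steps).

Write 1634 = (1 + δ)μ, so δ = 1634/1414.808 − 1 = 0.154927…
Then the exponent is δ²μ/(2 + δ) = (1634 − μ)² / (μ·(2 + δ)) = 15.758661.

15.759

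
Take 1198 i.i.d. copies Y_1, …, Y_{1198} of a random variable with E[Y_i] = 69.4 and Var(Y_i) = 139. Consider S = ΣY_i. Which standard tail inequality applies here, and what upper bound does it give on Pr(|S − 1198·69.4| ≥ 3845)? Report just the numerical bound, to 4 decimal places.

With mean and variance of each term known, Chebyshev's inequality bounds the deviation of the sum (or sample mean).
Var(S) = n·Var(Y_i) = 1198·139 = 166522.
Chebyshev: Pr(|S − 1198·69.4| ≥ 3845) ≤ Var(S)/3845² = 166522/14784025 = 0.0113.

0.0113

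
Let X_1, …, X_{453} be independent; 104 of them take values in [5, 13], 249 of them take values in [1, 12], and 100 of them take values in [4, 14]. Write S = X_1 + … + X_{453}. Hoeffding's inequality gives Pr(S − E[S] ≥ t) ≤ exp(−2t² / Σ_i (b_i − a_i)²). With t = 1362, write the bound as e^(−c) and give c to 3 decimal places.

79.301

Σ(b_i − a_i)² = 104·8² + 249·11² + 100·10² = 46785.
c = 2t² / 46785 = 2·1362² / 46785 = 79.3008.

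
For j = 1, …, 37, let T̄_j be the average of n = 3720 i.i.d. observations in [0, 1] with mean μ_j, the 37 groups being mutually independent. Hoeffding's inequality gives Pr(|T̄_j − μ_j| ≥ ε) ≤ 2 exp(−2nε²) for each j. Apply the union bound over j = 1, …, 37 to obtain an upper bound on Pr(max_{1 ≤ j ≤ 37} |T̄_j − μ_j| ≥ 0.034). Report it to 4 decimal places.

0.0136

Per-experiment Hoeffding bound: 2·exp(−2·3720·0.034²) = 2·exp(−8.60064) = 0.00036798.
Union bound over 37 events: 37·0.00036798 = 0.01362.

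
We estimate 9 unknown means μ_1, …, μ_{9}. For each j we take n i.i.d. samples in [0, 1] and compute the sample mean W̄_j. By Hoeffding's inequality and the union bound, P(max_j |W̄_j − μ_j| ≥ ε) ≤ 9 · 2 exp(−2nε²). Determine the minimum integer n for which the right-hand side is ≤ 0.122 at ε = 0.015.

Need 2·9·exp(−2nε²) ≤ 0.122, i.e. exp(−2nε²) ≤ 0.122/18.
So 2nε² ≥ ln(18/0.122) = 4.994106.
Hence n ≥ 4.994106/(2·0.015²) = 11098.013.
The smallest integer n is 11099.

11099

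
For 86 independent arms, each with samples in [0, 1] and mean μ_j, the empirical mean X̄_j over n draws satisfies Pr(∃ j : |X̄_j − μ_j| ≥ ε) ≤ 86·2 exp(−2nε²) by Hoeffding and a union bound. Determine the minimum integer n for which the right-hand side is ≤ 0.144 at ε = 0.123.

Need 2·86·exp(−2nε²) ≤ 0.144, i.e. exp(−2nε²) ≤ 0.144/172.
So 2nε² ≥ ln(172/0.144) = 7.085436.
Hence n ≥ 7.085436/(2·0.123²) = 234.167.
The smallest integer n is 235.

235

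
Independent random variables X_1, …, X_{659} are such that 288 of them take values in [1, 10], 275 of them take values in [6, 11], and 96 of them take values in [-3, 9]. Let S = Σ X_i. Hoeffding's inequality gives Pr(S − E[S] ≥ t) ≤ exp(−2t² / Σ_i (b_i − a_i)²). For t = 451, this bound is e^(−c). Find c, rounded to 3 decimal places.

9.240

Σ(b_i − a_i)² = 288·9² + 275·5² + 96·12² = 44027.
c = 2t² / 44027 = 2·451² / 44027 = 9.2398.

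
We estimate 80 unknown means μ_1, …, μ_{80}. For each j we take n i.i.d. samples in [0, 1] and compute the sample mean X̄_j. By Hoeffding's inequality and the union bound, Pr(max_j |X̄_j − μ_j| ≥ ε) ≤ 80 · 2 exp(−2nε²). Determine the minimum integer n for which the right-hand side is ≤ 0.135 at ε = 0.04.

2212

Need 2·80·exp(−2nε²) ≤ 0.135, i.e. exp(−2nε²) ≤ 0.135/160.
So 2nε² ≥ ln(160/0.135) = 7.077654.
Hence n ≥ 7.077654/(2·0.04²) = 2211.767.
The smallest integer n is 2212.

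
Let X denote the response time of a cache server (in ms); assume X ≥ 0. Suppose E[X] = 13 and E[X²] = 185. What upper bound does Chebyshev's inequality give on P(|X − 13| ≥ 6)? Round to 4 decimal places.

0.4444

Var(X) = E[X²] − (E[X])² = 185 − 169 = 16.
Chebyshev's inequality: P(|X − μ| ≥ t) ≤ Var(X)/t² = 16/36 = 0.4444.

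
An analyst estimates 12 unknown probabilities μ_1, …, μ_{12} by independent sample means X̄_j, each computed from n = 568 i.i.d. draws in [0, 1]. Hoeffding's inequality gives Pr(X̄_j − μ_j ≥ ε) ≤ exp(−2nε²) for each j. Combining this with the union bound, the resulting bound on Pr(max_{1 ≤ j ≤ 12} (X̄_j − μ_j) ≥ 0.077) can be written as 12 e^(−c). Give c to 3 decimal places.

6.735

Union bound over the 12 events: Pr(max_{1 ≤ j ≤ 12} (X̄_j − μ_j) ≥ 0.077) ≤ 12·exp(−2nε²) = 12 exp(−2·568·0.077²).
So c = 2·568·0.077² = 6.7353.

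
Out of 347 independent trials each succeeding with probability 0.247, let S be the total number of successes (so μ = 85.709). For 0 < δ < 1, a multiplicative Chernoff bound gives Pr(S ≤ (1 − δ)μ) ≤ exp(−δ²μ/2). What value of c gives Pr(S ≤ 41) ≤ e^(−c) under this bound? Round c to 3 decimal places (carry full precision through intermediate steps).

Write 41 = (1 − δ)μ, so δ = 1 − 41/85.709 = 0.5216372…
Then the exponent is δ²μ/2 = (μ − 41)²/(2μ) = 11.660938.

11.661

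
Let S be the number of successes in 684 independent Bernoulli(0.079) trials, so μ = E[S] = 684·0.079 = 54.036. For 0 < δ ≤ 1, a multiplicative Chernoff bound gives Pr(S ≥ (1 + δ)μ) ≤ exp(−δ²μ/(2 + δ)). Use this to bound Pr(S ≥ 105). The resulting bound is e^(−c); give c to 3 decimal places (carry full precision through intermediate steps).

16.332

Write 105 = (1 + δ)μ, so δ = 105/54.036 − 1 = 0.943149…
Then the exponent is δ²μ/(2 + δ) = (105 − μ)² / (μ·(2 + δ)) = 16.331707.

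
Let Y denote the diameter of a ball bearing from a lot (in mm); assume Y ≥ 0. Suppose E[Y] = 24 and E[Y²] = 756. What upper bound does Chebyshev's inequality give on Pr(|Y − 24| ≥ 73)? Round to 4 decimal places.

0.0338

Var(Y) = E[Y²] − (E[Y])² = 756 − 576 = 180.
Chebyshev's inequality: Pr(|Y − μ| ≥ t) ≤ Var(Y)/t² = 180/5329 = 0.0338.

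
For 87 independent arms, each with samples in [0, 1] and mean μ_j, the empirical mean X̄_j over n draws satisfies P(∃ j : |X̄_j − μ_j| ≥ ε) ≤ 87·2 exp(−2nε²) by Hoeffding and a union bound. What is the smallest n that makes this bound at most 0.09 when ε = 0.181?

Need 2·87·exp(−2nε²) ≤ 0.09, i.e. exp(−2nε²) ≤ 0.09/174.
So 2nε² ≥ ln(174/0.09) = 7.567001.
Hence n ≥ 7.567001/(2·0.181²) = 115.488.
The smallest integer n is 116.

116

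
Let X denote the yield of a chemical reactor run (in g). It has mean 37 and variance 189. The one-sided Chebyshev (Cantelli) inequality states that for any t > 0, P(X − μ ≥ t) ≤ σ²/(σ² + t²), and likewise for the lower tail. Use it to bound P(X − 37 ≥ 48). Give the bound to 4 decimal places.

0.0758

Here σ² = 189 and t = 48, so σ² + t² = 2493.
Cantelli's bound: 189/2493 = 0.0758.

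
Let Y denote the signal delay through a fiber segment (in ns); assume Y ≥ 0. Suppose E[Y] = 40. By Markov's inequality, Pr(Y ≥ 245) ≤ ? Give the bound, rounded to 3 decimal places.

0.163

Markov's inequality: for a non-negative random variable, Pr(Y ≥ a) ≤ E[Y]/a.
Here E[Y] = 40 and a = 245, so the bound is 40/245 = 0.1633.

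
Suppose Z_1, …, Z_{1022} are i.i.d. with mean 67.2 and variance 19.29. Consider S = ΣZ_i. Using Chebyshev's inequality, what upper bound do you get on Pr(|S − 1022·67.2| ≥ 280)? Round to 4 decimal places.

Var(S) = n·Var(Z_i) = 1022·19.29 = 19714.38.
Chebyshev: Pr(|S − 1022·67.2| ≥ 280) ≤ Var(S)/280² = 19714.38/78400 = 0.2515.

0.2515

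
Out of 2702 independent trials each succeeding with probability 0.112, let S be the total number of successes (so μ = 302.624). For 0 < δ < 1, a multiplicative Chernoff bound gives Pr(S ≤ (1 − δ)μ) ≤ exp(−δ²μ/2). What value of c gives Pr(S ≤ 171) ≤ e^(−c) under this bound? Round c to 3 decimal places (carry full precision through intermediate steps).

Write 171 = (1 − δ)μ, so δ = 1 − 171/302.624 = 0.4349424…
Then the exponent is δ²μ/2 = (μ − 171)²/(2μ) = 28.624427.

28.624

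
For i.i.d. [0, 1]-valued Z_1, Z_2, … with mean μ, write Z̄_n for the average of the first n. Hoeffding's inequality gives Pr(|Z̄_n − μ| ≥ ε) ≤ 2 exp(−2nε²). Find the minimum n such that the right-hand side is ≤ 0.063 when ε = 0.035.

1412

Require 2·exp(−2nε²) ≤ 0.063, i.e. 2nε² ≥ ln(2/0.063) = 3.457768.
So n ≥ 3.457768 / (2·0.035²) = 1411.334.
The smallest integer n is 1412.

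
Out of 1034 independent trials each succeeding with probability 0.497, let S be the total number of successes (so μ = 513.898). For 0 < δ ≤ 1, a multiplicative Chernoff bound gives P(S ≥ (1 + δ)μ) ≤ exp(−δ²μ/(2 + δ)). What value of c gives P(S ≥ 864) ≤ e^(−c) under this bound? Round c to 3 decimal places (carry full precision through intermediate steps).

88.955

Write 864 = (1 + δ)μ, so δ = 864/513.898 − 1 = 0.6812675…
Then the exponent is δ²μ/(2 + δ) = (864 − μ)² / (μ·(2 + δ)) = 88.955358.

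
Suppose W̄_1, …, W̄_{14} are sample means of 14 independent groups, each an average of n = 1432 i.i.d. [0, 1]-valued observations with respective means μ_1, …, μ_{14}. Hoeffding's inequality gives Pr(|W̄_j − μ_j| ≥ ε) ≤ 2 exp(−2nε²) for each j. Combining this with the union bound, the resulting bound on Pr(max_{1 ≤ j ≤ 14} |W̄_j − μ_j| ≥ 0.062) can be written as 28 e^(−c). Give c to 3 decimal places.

11.009

Union bound over the 14 events: Pr(max_{1 ≤ j ≤ 14} |W̄_j − μ_j| ≥ 0.062) ≤ 14·2·exp(−2nε²) = 28 exp(−2·1432·0.062²).
So c = 2·1432·0.062² = 11.0092.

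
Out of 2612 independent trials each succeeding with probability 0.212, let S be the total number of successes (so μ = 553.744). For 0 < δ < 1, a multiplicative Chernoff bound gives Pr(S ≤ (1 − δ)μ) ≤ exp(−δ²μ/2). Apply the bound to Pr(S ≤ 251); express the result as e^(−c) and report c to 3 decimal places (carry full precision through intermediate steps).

Write 251 = (1 − δ)μ, so δ = 1 − 251/553.744 = 0.546722…
Then the exponent is δ²μ/2 = (μ − 251)²/(2μ) = 82.758395.

82.758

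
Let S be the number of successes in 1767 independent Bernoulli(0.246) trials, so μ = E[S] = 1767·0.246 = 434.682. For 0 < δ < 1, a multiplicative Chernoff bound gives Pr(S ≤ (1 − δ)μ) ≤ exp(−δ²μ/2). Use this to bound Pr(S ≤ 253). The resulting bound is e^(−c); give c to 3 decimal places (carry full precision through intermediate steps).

Write 253 = (1 − δ)μ, so δ = 1 − 253/434.682 = 0.4179653…
Then the exponent is δ²μ/2 = (μ − 253)²/(2μ) = 37.968387.

37.968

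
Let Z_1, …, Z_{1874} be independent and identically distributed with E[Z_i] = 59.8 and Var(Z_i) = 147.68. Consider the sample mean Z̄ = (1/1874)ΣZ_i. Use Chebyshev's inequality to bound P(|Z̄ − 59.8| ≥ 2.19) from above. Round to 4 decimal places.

Var(Z̄) = Var(Z_i)/n = 147.68/1874 = 0.078805.
Chebyshev: P(|Z̄ − 59.8| ≥ 2.19) ≤ Var(Z̄)/(2.19)² = 147.68/(1874·2.19²) = 0.0164.

0.0164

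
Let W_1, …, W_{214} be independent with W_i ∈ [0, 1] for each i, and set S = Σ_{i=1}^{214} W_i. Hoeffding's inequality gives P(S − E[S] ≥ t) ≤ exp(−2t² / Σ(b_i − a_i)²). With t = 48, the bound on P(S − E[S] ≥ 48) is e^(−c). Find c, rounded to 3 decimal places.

21.533

Σ(b_i − a_i)² = 214·(1)² = 214.
c = 2t²/214 = 2·48²/214 = 21.5327.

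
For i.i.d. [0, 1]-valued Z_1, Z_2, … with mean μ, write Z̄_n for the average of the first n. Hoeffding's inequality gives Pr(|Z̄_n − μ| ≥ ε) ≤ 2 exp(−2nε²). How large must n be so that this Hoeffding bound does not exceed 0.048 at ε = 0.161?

72

Require 2·exp(−2nε²) ≤ 0.048, i.e. 2nε² ≥ ln(2/0.048) = 3.729701.
So n ≥ 3.729701 / (2·0.161²) = 71.944.
The smallest integer n is 72.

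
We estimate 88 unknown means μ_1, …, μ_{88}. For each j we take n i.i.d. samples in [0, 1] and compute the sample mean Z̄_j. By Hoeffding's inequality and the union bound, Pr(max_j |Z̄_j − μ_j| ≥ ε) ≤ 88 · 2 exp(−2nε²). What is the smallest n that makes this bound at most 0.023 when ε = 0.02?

Need 2·88·exp(−2nε²) ≤ 0.023, i.e. exp(−2nε²) ≤ 0.023/176.
So 2nε² ≥ ln(176/0.023) = 8.942745.
Hence n ≥ 8.942745/(2·0.02²) = 11178.431.
The smallest integer n is 11179.

11179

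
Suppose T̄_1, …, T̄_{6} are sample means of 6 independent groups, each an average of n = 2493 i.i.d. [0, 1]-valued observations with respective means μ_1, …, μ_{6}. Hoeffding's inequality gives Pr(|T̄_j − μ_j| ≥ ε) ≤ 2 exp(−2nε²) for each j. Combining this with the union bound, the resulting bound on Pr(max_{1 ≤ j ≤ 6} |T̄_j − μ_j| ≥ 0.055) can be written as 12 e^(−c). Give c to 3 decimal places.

Union bound over the 6 events: Pr(max_{1 ≤ j ≤ 6} |T̄_j − μ_j| ≥ 0.055) ≤ 6·2·exp(−2nε²) = 12 exp(−2·2493·0.055²).
So c = 2·2493·0.055² = 15.0826.

15.083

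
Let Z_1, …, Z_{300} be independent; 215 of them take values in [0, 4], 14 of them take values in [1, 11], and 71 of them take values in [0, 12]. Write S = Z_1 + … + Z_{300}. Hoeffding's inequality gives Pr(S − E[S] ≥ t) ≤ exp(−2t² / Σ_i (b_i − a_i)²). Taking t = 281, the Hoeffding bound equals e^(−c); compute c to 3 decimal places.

10.483

Σ(b_i − a_i)² = 215·4² + 14·10² + 71·12² = 15064.
c = 2t² / 15064 = 2·281² / 15064 = 10.4834.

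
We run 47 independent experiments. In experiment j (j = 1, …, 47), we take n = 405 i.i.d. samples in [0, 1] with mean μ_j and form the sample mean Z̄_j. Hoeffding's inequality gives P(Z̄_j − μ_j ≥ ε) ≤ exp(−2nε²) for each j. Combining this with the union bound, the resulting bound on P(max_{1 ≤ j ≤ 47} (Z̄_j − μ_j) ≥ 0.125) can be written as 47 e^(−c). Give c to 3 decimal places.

Union bound over the 47 events: P(max_{1 ≤ j ≤ 47} (Z̄_j − μ_j) ≥ 0.125) ≤ 47·exp(−2nε²) = 47 exp(−2·405·0.125²).
So c = 2·405·0.125² = 12.6562.

12.656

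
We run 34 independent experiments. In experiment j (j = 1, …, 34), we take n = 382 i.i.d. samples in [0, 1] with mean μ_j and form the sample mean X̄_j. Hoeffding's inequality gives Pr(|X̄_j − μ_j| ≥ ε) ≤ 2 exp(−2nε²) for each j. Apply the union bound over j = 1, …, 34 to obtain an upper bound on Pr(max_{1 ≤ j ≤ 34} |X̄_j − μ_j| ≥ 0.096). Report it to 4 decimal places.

0.0595

Per-experiment Hoeffding bound: 2·exp(−2·382·0.096²) = 2·exp(−7.04102) = 0.0017505.
Union bound over 34 events: 34·0.0017505 = 0.05952.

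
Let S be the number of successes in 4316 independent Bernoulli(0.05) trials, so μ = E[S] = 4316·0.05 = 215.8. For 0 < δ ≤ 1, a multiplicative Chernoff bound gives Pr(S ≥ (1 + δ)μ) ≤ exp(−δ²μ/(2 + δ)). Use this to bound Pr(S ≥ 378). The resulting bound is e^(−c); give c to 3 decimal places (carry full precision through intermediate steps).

Write 378 = (1 + δ)μ, so δ = 378/215.8 − 1 = 0.7516219…
Then the exponent is δ²μ/(2 + δ) = (378 − μ)² / (μ·(2 + δ)) = 44.305894.

44.306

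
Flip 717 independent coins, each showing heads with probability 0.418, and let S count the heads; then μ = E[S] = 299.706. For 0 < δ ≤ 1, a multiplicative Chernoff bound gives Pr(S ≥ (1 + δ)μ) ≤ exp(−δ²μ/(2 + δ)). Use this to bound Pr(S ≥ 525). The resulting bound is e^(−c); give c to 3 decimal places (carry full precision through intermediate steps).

Write 525 = (1 + δ)μ, so δ = 525/299.706 − 1 = 0.7517167…
Then the exponent is δ²μ/(2 + δ) = (525 − μ)² / (μ·(2 + δ)) = 61.546038.

61.546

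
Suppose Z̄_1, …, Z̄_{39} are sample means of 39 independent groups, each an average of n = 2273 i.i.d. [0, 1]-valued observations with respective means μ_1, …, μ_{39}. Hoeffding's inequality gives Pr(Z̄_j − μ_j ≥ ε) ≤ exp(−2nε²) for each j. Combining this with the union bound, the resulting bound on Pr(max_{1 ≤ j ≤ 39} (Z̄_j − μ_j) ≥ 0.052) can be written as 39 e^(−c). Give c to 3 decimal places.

Union bound over the 39 events: Pr(max_{1 ≤ j ≤ 39} (Z̄_j − μ_j) ≥ 0.052) ≤ 39·exp(−2nε²) = 39 exp(−2·2273·0.052²).
So c = 2·2273·0.052² = 12.2924.

12.292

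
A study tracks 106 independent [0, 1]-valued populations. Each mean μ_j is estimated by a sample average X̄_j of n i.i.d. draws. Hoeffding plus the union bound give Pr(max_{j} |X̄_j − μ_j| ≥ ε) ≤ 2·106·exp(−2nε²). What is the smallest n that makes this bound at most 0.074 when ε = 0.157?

162

Need 2·106·exp(−2nε²) ≤ 0.074, i.e. exp(−2nε²) ≤ 0.074/212.
So 2nε² ≥ ln(212/0.074) = 7.960276.
Hence n ≥ 7.960276/(2·0.157²) = 161.473.
The smallest integer n is 162.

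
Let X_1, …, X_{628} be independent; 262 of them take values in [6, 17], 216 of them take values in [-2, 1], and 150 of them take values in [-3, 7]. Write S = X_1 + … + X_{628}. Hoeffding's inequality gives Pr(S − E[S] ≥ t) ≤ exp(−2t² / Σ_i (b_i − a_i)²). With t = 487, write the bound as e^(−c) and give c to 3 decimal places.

9.751

Σ(b_i − a_i)² = 262·11² + 216·3² + 150·10² = 48646.
c = 2t² / 48646 = 2·487² / 48646 = 9.7508.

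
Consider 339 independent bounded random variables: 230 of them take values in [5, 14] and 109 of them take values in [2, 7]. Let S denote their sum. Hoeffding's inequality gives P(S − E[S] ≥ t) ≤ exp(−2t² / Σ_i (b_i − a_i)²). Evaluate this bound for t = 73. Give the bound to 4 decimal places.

Σ(b_i − a_i)² = 230·9² + 109·5² = 21355.
Exponent = 2·73² / 21355 = 0.49909.
Bound = exp(−0.49909) = 0.60708.

0.6071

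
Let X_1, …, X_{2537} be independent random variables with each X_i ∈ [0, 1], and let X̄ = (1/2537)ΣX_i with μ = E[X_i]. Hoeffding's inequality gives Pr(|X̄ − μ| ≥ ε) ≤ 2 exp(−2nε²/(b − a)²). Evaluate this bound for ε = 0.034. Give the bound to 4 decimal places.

Exponent: 2nε²/(b − a)² = 2·2537·0.034² / 1² = 5.86554.
Bound = 2·exp(−5.86554) = 0.00567.

0.0057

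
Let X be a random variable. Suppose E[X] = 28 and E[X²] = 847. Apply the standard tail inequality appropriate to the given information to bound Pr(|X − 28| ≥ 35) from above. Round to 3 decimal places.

0.051

The first two moments determine the variance, so Chebyshev's inequality is the sharpest standard bound available.
Var(X) = E[X²] − (E[X])² = 847 − 784 = 63.
Chebyshev's inequality: Pr(|X − μ| ≥ t) ≤ Var(X)/t² = 63/1225 = 0.0514.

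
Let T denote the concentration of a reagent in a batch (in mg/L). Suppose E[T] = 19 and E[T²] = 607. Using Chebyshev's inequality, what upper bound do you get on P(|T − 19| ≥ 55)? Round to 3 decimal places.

0.081

Var(T) = E[T²] − (E[T])² = 607 − 361 = 246.
Chebyshev's inequality: P(|T − μ| ≥ t) ≤ Var(T)/t² = 246/3025 = 0.0813.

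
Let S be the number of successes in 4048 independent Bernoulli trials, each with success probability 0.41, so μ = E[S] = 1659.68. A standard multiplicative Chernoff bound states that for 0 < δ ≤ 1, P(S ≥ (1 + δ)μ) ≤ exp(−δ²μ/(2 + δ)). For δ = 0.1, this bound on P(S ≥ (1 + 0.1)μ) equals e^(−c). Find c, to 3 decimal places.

7.903

c = δ²μ/(2 + δ) = 0.1²·1659.68/(2 + 0.1) = 7.9032.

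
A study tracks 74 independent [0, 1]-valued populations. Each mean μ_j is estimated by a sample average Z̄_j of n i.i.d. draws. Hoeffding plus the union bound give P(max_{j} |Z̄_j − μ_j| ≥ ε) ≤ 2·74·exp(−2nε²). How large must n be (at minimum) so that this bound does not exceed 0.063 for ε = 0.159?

154

Need 2·74·exp(−2nε²) ≤ 0.063, i.e. exp(−2nε²) ≤ 0.063/148.
So 2nε² ≥ ln(148/0.063) = 7.761833.
Hence n ≥ 7.761833/(2·0.159²) = 153.511.
The smallest integer n is 154.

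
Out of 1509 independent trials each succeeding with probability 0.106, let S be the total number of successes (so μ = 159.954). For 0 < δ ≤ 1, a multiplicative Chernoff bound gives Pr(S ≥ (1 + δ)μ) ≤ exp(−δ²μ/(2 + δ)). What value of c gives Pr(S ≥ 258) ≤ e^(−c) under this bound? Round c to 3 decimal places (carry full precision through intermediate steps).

23.000

Write 258 = (1 + δ)μ, so δ = 258/159.954 − 1 = 0.6129637…
Then the exponent is δ²μ/(2 + δ) = (258 − μ)² / (μ·(2 + δ)) = 23.000182.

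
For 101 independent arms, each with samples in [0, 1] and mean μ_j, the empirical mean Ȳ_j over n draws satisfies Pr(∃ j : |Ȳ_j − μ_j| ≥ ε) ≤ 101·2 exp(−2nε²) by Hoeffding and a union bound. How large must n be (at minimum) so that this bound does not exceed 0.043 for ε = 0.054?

Need 2·101·exp(−2nε²) ≤ 0.043, i.e. exp(−2nε²) ≤ 0.043/202.
So 2nε² ≥ ln(202/0.043) = 8.454823.
Hence n ≥ 8.454823/(2·0.054²) = 1449.730.
The smallest integer n is 1450.

1450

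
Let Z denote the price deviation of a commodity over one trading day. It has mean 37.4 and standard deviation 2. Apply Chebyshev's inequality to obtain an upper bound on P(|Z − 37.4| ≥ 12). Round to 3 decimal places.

0.028

Chebyshev: P(|Z − μ| ≥ t) ≤ Var(Z)/t².
Var(Z) = σ² = 2² = 4.
Bound = 4 / 144 = 0.0278.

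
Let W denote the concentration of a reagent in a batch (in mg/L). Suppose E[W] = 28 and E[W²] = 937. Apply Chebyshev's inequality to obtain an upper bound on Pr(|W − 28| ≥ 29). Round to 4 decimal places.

0.1819

Var(W) = E[W²] − (E[W])² = 937 − 784 = 153.
Chebyshev's inequality: Pr(|W − μ| ≥ t) ≤ Var(W)/t² = 153/841 = 0.1819.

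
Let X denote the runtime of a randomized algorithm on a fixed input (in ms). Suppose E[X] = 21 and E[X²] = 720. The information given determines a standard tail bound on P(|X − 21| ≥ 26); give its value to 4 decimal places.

The first two moments determine the variance, so Chebyshev's inequality is the sharpest standard bound available.
Var(X) = E[X²] − (E[X])² = 720 − 441 = 279.
Chebyshev's inequality: P(|X − μ| ≥ t) ≤ Var(X)/t² = 279/676 = 0.4127.

0.4127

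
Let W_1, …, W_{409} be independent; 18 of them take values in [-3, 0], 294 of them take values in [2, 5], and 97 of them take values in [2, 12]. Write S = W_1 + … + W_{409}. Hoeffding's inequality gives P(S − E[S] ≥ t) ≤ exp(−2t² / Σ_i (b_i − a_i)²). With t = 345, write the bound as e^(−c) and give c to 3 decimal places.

Σ(b_i − a_i)² = 18·3² + 294·3² + 97·10² = 12508.
c = 2t² / 12508 = 2·345² / 12508 = 19.0318.

19.032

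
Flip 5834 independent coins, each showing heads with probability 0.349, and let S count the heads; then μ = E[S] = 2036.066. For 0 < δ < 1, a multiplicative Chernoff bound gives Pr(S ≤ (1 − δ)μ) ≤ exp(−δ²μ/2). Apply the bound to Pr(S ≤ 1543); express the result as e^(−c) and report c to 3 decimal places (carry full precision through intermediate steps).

Write 1543 = (1 − δ)μ, so δ = 1 − 1543/2036.066 = 0.242166…
Then the exponent is δ²μ/2 = (μ − 1543)²/(2μ) = 59.701915.

59.702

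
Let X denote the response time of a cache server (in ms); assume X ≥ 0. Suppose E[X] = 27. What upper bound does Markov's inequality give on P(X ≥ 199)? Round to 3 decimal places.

Markov's inequality: for a non-negative random variable, P(X ≥ a) ≤ E[X]/a.
Here E[X] = 27 and a = 199, so the bound is 27/199 = 0.1357.

0.136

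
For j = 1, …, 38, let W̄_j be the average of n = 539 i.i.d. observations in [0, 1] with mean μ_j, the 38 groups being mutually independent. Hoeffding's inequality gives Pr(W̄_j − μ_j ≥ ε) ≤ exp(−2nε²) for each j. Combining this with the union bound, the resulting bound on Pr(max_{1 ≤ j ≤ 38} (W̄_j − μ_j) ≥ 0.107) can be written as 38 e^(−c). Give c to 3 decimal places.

Union bound over the 38 events: Pr(max_{1 ≤ j ≤ 38} (W̄_j − μ_j) ≥ 0.107) ≤ 38·exp(−2nε²) = 38 exp(−2·539·0.107²).
So c = 2·539·0.107² = 12.3420.

12.342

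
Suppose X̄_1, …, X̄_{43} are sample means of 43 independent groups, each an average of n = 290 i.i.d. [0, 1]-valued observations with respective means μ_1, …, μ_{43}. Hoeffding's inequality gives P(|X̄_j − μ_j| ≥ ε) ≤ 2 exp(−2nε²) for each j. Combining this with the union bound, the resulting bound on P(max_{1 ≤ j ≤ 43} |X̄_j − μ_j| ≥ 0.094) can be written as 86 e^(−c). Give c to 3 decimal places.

5.125

Union bound over the 43 events: P(max_{1 ≤ j ≤ 43} |X̄_j − μ_j| ≥ 0.094) ≤ 43·2·exp(−2nε²) = 86 exp(−2·290·0.094²).
So c = 2·290·0.094² = 5.1249.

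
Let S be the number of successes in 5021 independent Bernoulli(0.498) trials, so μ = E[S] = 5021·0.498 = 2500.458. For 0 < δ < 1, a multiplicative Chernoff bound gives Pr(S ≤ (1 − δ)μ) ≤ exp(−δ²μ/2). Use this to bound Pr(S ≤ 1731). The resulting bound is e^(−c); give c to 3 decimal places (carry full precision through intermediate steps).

118.391

Write 1731 = (1 − δ)μ, so δ = 1 − 1731/2500.458 = 0.3077268…
Then the exponent is δ²μ/2 = (μ − 1731)²/(2μ) = 118.391433.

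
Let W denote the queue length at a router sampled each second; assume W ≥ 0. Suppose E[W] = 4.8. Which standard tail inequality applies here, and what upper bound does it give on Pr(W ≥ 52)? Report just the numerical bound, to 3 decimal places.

0.092

Only the mean of a non-negative variable is known, so Markov's inequality is the applicable tail bound.
Markov's inequality: for a non-negative random variable, Pr(W ≥ a) ≤ E[W]/a.
Here E[W] = 4.8 and a = 52, so the bound is 4.8/52 = 0.0923.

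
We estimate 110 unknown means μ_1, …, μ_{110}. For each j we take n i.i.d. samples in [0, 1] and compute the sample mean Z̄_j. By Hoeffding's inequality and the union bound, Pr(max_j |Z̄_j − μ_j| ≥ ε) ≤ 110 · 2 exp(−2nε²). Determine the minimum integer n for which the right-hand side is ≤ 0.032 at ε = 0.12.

307

Need 2·110·exp(−2nε²) ≤ 0.032, i.e. exp(−2nε²) ≤ 0.032/220.
So 2nε² ≥ ln(220/0.032) = 8.835647.
Hence n ≥ 8.835647/(2·0.12²) = 306.793.
The smallest integer n is 307.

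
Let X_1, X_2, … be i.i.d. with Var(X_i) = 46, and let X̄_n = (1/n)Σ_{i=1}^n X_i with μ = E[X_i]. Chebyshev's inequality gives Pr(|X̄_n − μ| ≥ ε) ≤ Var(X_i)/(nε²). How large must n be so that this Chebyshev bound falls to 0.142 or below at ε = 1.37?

Require 46/(n·1.37²) ≤ 0.142, i.e. n ≥ 46/(0.142·1.37²) = 172.595.
The smallest integer n is 173.

173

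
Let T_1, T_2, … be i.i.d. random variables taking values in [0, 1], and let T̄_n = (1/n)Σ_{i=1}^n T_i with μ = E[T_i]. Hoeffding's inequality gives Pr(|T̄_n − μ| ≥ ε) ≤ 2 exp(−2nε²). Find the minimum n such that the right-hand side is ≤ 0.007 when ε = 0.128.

Require 2·exp(−2nε²) ≤ 0.007, i.e. 2nε² ≥ ln(2/0.007) = 5.654992.
So n ≥ 5.654992 / (2·0.128²) = 172.577.
The smallest integer n is 173.

173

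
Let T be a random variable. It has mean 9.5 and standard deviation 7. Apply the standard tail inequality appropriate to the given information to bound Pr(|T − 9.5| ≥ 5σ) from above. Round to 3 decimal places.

Mean and variance are known, so Chebyshev's inequality applies.
Chebyshev: Pr(|T − μ| ≥ t) ≤ Var(T)/t².
Var(T) = σ² = 7² = 49.
t = 5·7 = 35.
Bound = 49 / 1225 = 0.0400.

0.040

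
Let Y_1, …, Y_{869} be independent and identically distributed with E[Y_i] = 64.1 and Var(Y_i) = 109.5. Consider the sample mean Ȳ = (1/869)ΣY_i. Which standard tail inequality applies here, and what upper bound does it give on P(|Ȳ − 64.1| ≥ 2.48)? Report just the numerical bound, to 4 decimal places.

With mean and variance of each term known, Chebyshev's inequality bounds the deviation of the sum (or sample mean).
Var(Ȳ) = Var(Y_i)/n = 109.5/869 = 0.12601.
Chebyshev: P(|Ȳ − 64.1| ≥ 2.48) ≤ Var(Ȳ)/(2.48)² = 109.5/(869·2.48²) = 0.0205.

0.0205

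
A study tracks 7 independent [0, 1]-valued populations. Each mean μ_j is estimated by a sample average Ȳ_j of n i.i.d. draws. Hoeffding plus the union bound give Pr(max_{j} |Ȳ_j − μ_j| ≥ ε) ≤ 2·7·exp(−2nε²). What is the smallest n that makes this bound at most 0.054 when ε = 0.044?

Need 2·7·exp(−2nε²) ≤ 0.054, i.e. exp(−2nε²) ≤ 0.054/14.
So 2nε² ≥ ln(14/0.054) = 5.557829.
Hence n ≥ 5.557829/(2·0.044²) = 1435.390.
The smallest integer n is 1436.

1436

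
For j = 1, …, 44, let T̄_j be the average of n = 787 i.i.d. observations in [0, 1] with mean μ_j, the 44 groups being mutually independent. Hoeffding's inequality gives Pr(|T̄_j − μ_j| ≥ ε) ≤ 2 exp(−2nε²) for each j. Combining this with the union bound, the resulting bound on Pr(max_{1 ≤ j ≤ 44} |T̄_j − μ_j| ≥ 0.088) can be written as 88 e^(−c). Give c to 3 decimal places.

Union bound over the 44 events: Pr(max_{1 ≤ j ≤ 44} |T̄_j − μ_j| ≥ 0.088) ≤ 44·2·exp(−2nε²) = 88 exp(−2·787·0.088²).
So c = 2·787·0.088² = 12.1891.

12.189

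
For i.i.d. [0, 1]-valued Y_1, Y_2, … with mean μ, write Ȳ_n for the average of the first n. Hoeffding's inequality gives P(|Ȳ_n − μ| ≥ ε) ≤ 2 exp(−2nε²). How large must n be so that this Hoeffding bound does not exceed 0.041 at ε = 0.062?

Require 2·exp(−2nε²) ≤ 0.041, i.e. 2nε² ≥ ln(2/0.041) = 3.887330.
So n ≥ 3.887330 / (2·0.062²) = 505.636.
The smallest integer n is 506.

506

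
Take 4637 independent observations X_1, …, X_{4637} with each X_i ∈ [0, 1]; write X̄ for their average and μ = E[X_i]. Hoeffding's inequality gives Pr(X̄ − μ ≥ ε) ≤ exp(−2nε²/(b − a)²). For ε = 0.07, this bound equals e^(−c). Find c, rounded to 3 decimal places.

c = 2nε²/(b − a)² = 2·4637·0.07² / 1² = 45.4426.

45.443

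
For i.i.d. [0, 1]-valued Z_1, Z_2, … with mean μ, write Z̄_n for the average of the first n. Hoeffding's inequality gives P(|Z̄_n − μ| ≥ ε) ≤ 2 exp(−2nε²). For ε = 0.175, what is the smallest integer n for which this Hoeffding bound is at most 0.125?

Require 2·exp(−2nε²) ≤ 0.125, i.e. 2nε² ≥ ln(2/0.125) = 2.772589.
So n ≥ 2.772589 / (2·0.175²) = 45.267.
The smallest integer n is 46.

46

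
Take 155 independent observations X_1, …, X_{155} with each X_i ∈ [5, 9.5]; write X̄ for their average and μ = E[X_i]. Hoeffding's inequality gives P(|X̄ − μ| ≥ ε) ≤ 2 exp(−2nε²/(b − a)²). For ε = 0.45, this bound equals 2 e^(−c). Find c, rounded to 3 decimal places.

3.100

c = 2nε²/(b − a)² = 2·155·0.45² / 4.5² = 3.1000.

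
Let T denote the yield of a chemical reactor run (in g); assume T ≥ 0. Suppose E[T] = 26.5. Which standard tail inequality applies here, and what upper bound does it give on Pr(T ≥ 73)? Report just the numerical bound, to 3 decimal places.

0.363

Only the mean of a non-negative variable is known, so Markov's inequality is the applicable tail bound.
Markov's inequality: for a non-negative random variable, Pr(T ≥ a) ≤ E[T]/a.
Here E[T] = 26.5 and a = 73, so the bound is 26.5/73 = 0.3630.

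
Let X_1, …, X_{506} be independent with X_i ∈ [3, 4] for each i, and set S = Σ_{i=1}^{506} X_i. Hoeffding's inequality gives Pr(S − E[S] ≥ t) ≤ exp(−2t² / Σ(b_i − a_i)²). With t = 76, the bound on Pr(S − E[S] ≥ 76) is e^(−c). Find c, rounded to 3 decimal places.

Σ(b_i − a_i)² = 506·(1)² = 506.
c = 2t²/506 = 2·76²/506 = 22.8300.

22.830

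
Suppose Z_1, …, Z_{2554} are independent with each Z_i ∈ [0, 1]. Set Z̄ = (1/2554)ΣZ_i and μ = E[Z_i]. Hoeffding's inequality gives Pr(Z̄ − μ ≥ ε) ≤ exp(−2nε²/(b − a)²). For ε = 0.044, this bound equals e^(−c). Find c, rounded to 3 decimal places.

9.889

c = 2nε²/(b − a)² = 2·2554·0.044² / 1² = 9.8891.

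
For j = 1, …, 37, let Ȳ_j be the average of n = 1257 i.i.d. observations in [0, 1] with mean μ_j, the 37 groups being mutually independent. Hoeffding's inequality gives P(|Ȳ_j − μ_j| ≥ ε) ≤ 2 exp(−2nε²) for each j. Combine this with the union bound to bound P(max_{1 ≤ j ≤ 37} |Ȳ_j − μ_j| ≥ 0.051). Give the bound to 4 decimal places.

Per-experiment Hoeffding bound: 2·exp(−2·1257·0.051²) = 2·exp(−6.53891) = 0.0028921.
Union bound over 37 events: 37·0.0028921 = 0.10701.

0.1070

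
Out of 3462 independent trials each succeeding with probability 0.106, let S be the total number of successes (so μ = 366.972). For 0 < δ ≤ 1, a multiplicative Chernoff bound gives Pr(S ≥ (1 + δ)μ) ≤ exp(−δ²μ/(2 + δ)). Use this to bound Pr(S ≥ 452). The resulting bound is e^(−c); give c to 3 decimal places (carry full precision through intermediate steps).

8.828

Write 452 = (1 + δ)μ, so δ = 452/366.972 − 1 = 0.2317016…
Then the exponent is δ²μ/(2 + δ) = (452 − μ)² / (μ·(2 + δ)) = 8.827849.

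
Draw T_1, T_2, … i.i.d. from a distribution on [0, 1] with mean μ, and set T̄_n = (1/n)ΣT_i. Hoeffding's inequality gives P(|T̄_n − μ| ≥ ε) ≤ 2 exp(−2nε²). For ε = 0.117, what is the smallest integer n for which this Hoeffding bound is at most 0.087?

115

Require 2·exp(−2nε²) ≤ 0.087, i.e. 2nε² ≥ ln(2/0.087) = 3.134994.
So n ≥ 3.134994 / (2·0.117²) = 114.508.
The smallest integer n is 115.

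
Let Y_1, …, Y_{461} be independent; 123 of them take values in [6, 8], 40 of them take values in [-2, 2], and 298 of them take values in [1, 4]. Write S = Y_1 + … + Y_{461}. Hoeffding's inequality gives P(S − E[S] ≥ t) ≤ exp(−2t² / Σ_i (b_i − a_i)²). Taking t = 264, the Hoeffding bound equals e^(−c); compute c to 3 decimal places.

36.547

Σ(b_i − a_i)² = 123·2² + 40·4² + 298·3² = 3814.
c = 2t² / 3814 = 2·264² / 3814 = 36.5475.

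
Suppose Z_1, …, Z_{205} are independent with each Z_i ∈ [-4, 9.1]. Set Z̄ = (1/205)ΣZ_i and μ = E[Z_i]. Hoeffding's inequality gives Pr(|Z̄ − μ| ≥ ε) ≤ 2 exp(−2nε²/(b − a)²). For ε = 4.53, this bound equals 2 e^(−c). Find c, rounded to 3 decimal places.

c = 2nε²/(b − a)² = 2·205·4.53² / 13.1² = 49.0273.

49.027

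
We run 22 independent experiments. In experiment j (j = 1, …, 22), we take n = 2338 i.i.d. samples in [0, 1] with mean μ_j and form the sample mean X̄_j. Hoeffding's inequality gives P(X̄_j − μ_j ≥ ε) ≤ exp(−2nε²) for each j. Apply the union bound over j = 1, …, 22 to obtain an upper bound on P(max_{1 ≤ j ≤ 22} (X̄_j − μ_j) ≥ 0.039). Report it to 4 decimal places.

Per-experiment Hoeffding bound: exp(−2·2338·0.039²) = exp(−7.11220) = 0.0008151.
Union bound over 22 events: 22·0.0008151 = 0.01793.

0.0179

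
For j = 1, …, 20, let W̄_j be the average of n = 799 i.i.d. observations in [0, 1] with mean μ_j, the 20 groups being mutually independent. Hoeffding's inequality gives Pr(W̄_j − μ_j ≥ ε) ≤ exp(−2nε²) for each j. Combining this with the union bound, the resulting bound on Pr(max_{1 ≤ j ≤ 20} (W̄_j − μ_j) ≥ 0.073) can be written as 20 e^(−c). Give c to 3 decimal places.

Union bound over the 20 events: Pr(max_{1 ≤ j ≤ 20} (W̄_j − μ_j) ≥ 0.073) ≤ 20·exp(−2nε²) = 20 exp(−2·799·0.073²).
So c = 2·799·0.073² = 8.5157.

8.516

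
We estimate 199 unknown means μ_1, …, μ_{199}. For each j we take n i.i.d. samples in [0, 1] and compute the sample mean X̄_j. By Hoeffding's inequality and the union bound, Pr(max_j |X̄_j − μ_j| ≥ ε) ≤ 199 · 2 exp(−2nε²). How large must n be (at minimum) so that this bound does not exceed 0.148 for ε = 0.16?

155

Need 2·199·exp(−2nε²) ≤ 0.148, i.e. exp(−2nε²) ≤ 0.148/398.
So 2nε² ≥ ln(398/0.148) = 7.896995.
Hence n ≥ 7.896995/(2·0.16²) = 154.238.
The smallest integer n is 155.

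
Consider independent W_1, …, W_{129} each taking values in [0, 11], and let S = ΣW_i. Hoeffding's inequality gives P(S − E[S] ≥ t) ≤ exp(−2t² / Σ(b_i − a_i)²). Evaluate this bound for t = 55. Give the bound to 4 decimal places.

0.6787

Σ(b_i − a_i)² = 129·(11)² = 15609.
Exponent = 2·55²/15609 = 0.3876.
Bound = exp(−0.3876) = 0.67869.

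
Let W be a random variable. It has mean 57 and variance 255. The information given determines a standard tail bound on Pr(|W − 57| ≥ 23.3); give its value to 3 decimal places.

0.470

Mean and variance are known, so Chebyshev's inequality applies.
Chebyshev: Pr(|W − μ| ≥ t) ≤ Var(W)/t².
Bound = 255 / 542.89 = 0.4697.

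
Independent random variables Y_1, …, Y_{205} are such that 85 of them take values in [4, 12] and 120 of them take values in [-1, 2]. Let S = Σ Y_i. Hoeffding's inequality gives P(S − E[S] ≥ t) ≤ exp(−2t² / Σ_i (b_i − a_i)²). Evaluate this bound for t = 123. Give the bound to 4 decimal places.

Σ(b_i − a_i)² = 85·8² + 120·3² = 6520.
Exponent = 2·123² / 6520 = 4.64080.
Bound = exp(−4.64080) = 0.00965.

0.0096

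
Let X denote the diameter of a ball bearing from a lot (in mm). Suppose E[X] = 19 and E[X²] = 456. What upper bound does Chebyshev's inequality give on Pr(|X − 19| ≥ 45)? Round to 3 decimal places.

Var(X) = E[X²] − (E[X])² = 456 − 361 = 95.
Chebyshev's inequality: Pr(|X − μ| ≥ t) ≤ Var(X)/t² = 95/2025 = 0.0469.

0.047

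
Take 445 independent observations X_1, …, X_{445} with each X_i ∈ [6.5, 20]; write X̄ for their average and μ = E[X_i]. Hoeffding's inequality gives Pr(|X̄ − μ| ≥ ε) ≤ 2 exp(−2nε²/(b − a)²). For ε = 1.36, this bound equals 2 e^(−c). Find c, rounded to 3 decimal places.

9.032

c = 2nε²/(b − a)² = 2·445·1.36² / 13.5² = 9.0323.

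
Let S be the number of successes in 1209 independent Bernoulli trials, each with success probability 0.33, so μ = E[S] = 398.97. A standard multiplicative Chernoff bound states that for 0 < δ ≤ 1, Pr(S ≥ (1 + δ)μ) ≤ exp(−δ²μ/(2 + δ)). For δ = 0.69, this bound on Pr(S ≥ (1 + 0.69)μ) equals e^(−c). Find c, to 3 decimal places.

c = δ²μ/(2 + δ) = 0.69²·398.97/(2 + 0.69) = 70.6132.

70.613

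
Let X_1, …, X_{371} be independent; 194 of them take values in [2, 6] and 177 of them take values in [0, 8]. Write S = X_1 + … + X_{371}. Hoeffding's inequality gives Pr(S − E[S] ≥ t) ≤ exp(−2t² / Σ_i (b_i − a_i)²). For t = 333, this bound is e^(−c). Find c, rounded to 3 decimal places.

15.367

Σ(b_i − a_i)² = 194·4² + 177·8² = 14432.
c = 2t² / 14432 = 2·333² / 14432 = 15.3671.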